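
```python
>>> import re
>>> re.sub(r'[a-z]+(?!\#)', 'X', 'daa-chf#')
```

The negative lookahead/lookbehind blocks any match where the forbidden context is present.
Matches: at [0:3] → 'daa'; at [4:6] → 'ch'.
Each match is replaced by 'X'.

'X-Xf#'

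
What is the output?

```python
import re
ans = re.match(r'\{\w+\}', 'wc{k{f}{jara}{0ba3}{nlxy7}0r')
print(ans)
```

`re.match` won't scan ahead — the pattern has to work from the very first character.
Here the pattern fails at index 0, so the call returns None.

None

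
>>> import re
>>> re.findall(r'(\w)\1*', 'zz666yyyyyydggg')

['z', '6', 'y', 'd', 'g']

`\1` is not a pattern — it's the concrete string captured by group 1, re-applied verbatim.
`findall` collects group 1 from each match (5 total).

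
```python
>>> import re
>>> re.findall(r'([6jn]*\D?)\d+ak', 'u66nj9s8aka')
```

['s']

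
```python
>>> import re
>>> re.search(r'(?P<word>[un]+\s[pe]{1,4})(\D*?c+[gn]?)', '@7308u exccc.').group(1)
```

This matches one or more of one of [un], then whitespace, then 1 to 4 of one of [pe] (captured as 'word'); then zero or more of a non-digit (lazy), then one or more of a literal 'c', then optionally one of [gn] (captured).
`search` walks the string left to right and returns the first match it finds.
The match spans [5:12] → 'u exccc'.
Captured: group 1 = 'u e', group 2 = 'xccc'.

'u e'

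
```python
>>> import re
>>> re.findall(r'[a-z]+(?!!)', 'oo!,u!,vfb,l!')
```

The negative lookahead/lookbehind blocks any match where the forbidden context is present.
Walking the string: at [0:1] → 'o'; at [7:10] → 'vfb'.
Since nothing is captured, `findall` lists the 2 matched substrings directly.

['o', 'vfb']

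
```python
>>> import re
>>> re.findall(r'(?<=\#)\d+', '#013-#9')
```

Because the assertion is zero-width, the text it checks is not consumed and won't appear in the result.
Matches: at [1:4] → '013'; at [6:7] → '9'.
With no groups in the pattern, `findall` gives back each whole match — 2 here.

['013', '9']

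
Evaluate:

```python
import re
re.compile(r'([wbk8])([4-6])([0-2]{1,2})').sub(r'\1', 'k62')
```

This matches one of [wbk8] (captured); then a character in [4-6] (captured); then 1 to 2 of a character in [0-2] (captured).
Matches: at [0:3] → 'k62'.
`\1` in the replacement pulls in group 1's text for each match.

'k'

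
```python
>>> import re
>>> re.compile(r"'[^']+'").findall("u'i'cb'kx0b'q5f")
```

Matches: at [1:4] → "'i'"; at [6:12] → "'kx0b'".
Since nothing is captured, `findall` lists the 2 matched substrings directly.

["'i'", "'kx0b'"]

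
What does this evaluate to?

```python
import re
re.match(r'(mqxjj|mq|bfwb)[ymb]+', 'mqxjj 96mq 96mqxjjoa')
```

None

`match` is anchored at position 0; if the pattern doesn't fit there, it returns None.
Here the string doesn't start with a match, so the call returns None.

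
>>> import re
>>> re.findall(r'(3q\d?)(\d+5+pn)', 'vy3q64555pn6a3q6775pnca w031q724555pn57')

The pattern matches the literal '3q', then optionally a digit (captured); then one or more of a digit, then one or more of the literal '5', then the literal 'pn' (captured).
Walking the string: at [2:11] match '3q64555pn', groups = ('3q6', '4555pn'); at [13:21] match '3q6775pn', groups = ('3q6', '775pn').
Multiple groups make `findall` return tuples — one 2-tuple for each match.

[('3q6', '4555pn'), ('3q6', '775pn')]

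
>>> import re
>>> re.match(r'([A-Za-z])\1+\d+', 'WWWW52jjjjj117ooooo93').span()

A backreference is literal: `\1` must see the identical characters the first group matched.
With `match`, the pattern is implicitly anchored at the beginning.
The match spans [0:6] → 'WWWW52'.
Captured: group 1 = 'W'.

(0, 6)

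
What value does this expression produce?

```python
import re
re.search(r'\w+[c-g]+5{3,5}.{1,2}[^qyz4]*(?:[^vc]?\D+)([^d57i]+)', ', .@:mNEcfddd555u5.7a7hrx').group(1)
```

The match spans [5:25] → 'mNEcfddd555u5.7a7hrx'.
Captured: group 1 = 'x'.

'x'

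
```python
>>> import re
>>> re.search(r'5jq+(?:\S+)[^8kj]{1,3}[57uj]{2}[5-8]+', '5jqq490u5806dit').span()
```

(0, 10)

The pattern matches the literal '5j', then one or more of the literal 'q'; then one or more of a non-whitespace character (non-capturing group); then 1 to 3 of any character except [8kj], then exactly 2 of one of [57uj], then one or more of a character in [5-8].
`re.search` scans for the first position where the pattern succeeds.
The match spans [0:10] → '5jqq490u58'.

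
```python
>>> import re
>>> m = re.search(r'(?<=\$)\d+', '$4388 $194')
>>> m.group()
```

'4388'

Because the assertion is zero-width, the text it checks is not consumed and won't appear in the result.
Unlike `match`, `search` isn't anchored — it looks for the pattern anywhere in the string.
The match spans [1:5] → '4388'.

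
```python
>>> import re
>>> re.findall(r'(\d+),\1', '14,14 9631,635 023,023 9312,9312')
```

`\1` is not a pattern — it's the concrete string captured by group 1, re-applied verbatim.
One capturing group, so `findall` returns just the captured substring from each match — 3 in all.

['14', '023', '9312']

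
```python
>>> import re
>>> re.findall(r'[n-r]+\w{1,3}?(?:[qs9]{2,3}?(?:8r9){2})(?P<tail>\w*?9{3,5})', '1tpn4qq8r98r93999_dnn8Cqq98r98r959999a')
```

['3999', '59999']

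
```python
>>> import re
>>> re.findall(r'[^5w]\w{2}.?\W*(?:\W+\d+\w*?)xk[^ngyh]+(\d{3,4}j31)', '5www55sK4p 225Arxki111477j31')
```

One capturing group, so `findall` returns just the captured substring from the one match — 1 in all.

['477j31']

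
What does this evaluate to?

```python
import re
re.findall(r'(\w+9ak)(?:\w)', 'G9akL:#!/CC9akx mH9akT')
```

['G9ak', 'CC9ak', 'mH9ak']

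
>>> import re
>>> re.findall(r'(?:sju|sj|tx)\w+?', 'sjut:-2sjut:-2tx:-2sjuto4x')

Alternation isn't longest-match — the leftmost alternative that fits at this position is chosen.
Matches: at [0:4] → 'sjut'; at [7:11] → 'sjut'; at [19:23] → 'sjut'.
Since nothing is captured, `findall` lists the 3 matched substrings directly.

['sjut', 'sjut', 'sjut']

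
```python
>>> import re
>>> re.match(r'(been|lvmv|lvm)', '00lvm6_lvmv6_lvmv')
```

`match` is anchored at position 0; if the pattern doesn't fit there, it returns None.
Here the pattern fails at index 0, so the call returns None.

None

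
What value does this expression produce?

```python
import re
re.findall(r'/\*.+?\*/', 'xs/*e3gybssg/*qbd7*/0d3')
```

Since nothing is captured, `findall` lists the 1 matched substring directly.

['/*e3gybssg/*qbd7*/']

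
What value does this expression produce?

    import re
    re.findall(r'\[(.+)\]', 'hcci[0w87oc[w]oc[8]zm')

['0w87oc[w]oc[8']

Matches: at [4:19] match '[0w87oc[w]oc[8]', group 1 = '0w87oc[w]oc[8'.
With a single group, `findall` returns only what that group captured — 1 item.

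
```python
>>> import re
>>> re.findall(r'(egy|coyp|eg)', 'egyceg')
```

['egy', 'eg']

Alternation tries branches left to right and keeps the first one that lets the overall match succeed at that position.
With a single group, `findall` returns only what that group captured — 2 items.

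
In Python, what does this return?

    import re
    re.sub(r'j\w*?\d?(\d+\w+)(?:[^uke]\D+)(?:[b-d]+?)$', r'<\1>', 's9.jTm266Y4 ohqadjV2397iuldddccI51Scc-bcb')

The pattern matches the literal 'j', then zero or more of a word character (lazy), then optionally a digit; then one or more of a digit, then one or more of a word character (captured); then any character except [uke], then one or more of a non-digit (non-capturing group); then one or more of a character in [b-d] (lazy) (non-capturing group); then anchored at the end.
With the lazy modifier that quantifier settles for the fewest repetitions that let the rest of the pattern succeed (the atoms after it are unaffected and can still be greedy).
Matches: at [17:41] → 'jV2397iuldddccI51Scc-bcb'.
Each match is replaced using the text its own group 1 captured.

's9.jTm266Y4 ohqad<397iuldddccI51Scc>'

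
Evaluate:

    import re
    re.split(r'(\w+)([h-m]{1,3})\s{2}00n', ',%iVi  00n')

[',%', 'iV', 'i', '']

Pattern: one or more of a word character (captured); then 1 to 3 of a character in [h-m] (captured); then exactly 2 of whitespace, then the literal '00n'.
Matches to split on: at [2:10] → 'iVi  00n'.
Because the pattern has a capturing group, `split` also inserts each captured text between the pieces.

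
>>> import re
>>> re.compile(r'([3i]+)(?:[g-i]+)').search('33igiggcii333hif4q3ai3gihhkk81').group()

'33igigg'

This matches one or more of one of [3i] (captured); then one or more of a character in [g-i] (non-capturing group).
The match spans [0:7] → '33igigg'.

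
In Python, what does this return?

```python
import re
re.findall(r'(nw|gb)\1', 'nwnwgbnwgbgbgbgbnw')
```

['nw', 'gb', 'gb']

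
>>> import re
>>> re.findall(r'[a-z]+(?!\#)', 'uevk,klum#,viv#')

['uevk', 'klu', 'vi']

`(?!…)`/`(?<!…)` only lets a position through if the neighbouring text does NOT match; no characters are consumed.
Since nothing is captured, `findall` lists the 3 matched substrings directly.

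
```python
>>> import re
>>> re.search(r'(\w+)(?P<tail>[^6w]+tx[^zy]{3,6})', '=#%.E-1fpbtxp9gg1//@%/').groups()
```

This matches one or more of a word character (captured); then one or more of any character except [6w], then the literal 'tx', then 3 to 6 of any character except [zy] (captured as 'tail').
Unlike `match`, `search` isn't anchored — it looks for the pattern anywhere in the string.
The match spans [4:18] → 'E-1fpbtxp9gg1/'.
Captured: group 1 = 'E', group 2 = '-1fpbtxp9gg1/'.

('E', '-1fpbtxp9gg1/')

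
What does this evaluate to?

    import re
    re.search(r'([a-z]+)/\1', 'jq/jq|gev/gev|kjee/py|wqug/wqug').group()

After group 1 captures some text, `\1` only succeeds where that same text appears again.
`re.search` tries every starting position until one works.
The match spans [0:5] → 'jq/jq'.
Captured: group 1 = 'jq'.

'jq/jq'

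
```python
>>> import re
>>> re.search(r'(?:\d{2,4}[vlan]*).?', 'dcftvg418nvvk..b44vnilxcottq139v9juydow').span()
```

(6, 13)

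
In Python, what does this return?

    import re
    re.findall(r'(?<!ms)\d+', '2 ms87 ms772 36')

The negative lookahead/lookbehind blocks any match where the forbidden context is present.
No capturing groups, so `findall` returns the 4 full match strings.

['2', '7', '72', '36']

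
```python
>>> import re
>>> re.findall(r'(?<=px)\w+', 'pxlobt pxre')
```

['lobt', 're']

The lookaround is zero-width — it requires the adjacent text to match without consuming it, so the asserted text isn't part of the match.
Since nothing is captured, `findall` lists the 2 matched substrings directly.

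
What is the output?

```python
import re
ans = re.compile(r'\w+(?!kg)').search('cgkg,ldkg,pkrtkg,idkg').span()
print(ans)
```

(0, 4)

Because the assertion is negative and zero-width, positions next to the forbidden text are skipped.
The match spans [0:4] → 'cgkg'.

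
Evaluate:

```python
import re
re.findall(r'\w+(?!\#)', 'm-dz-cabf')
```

['m', 'dz', 'cabf']

`(?!…)`/`(?<!…)` only lets a position through if the neighbouring text does NOT match; no characters are consumed.
`findall` yields the raw match text (3 of them) because the pattern has no groups.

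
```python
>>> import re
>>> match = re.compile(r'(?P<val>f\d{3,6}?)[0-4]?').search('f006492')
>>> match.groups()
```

('f006',)

Pattern: a literal 'f', then 3 to 6 of a digit (lazy) (captured as 'val'); then optionally a character in [0-4].
A `+?`/`*?`/`{m,n}?` starts at its minimum and grows only as far as needed for what follows to match.
`re.search` tries every starting position until one works.
The match spans [0:5] → 'f0064'.
Captured: group 1 = 'f006'.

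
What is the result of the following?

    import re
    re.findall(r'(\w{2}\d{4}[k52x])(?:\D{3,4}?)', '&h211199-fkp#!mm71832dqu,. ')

['mm71832']

This matches exactly 2 of a word character, then exactly 4 of a digit, then one of [k52x] (captured); then 3 to 4 of a non-digit (lazy) (non-capturing group).
Scanning left to right: at [14:24] match 'mm71832dqu', group 1 = 'mm71832'.
One capturing group, so `findall` returns just the captured substring from the one match — 1 in all.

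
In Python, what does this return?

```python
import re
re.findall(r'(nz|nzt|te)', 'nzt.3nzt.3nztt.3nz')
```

['nz', 'nz', 'nz', 'nz']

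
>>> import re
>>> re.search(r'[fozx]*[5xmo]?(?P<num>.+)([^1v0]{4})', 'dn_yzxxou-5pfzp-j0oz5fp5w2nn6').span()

(0, 29)

Pattern: zero or more of one of [fozx], then optionally one of [5xmo]; then one or more of any character (captured as 'num'); then exactly 4 of any character except [1v0] (captured).
`search` walks the string left to right and returns the first match it finds.
The match spans [0:29] → 'dn_yzxxou-5pfzp-j0oz5fp5w2nn6'.
Captured: group 1 = 'dn_yzxxou-5pfzp-j0oz5fp5w', group 2 = '2nn6'.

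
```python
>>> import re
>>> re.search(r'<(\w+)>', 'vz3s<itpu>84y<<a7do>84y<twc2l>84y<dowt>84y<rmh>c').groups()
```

('itpu',)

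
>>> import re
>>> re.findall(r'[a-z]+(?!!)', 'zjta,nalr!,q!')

Because the assertion is negative and zero-width, positions next to the forbidden text are skipped.
Walking the string: at [0:4] → 'zjta'; at [5:8] → 'nal'.
No capturing groups, so `findall` returns the 2 full match strings.

['zjta', 'nal']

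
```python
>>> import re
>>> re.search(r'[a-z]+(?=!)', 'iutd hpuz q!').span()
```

(10, 11)

Because the assertion is zero-width, the text it checks is not consumed and won't appear in the result.
The match spans [10:11] → 'q'.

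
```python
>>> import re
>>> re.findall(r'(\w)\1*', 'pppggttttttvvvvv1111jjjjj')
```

After group 1 captures some text, `\1` only succeeds where that same text appears again.
Because there's exactly one group, `findall` drops the full match and keeps group 1 from each hit.

['p', 'g', 't', 'v', '1', 'j']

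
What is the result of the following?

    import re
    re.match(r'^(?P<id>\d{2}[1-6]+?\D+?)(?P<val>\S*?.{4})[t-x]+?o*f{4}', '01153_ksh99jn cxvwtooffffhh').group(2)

'ksh99jn c'

The match spans [0:25] → '01153_ksh99jn cxvwtooffff'.
Captured: group 1 = '01153_', group 2 = 'ksh99jn c'.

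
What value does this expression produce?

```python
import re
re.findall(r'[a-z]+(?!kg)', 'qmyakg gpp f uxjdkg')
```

['qmyakg', 'gpp', 'f', 'uxjdkg']

The negative lookaround is zero-width — it rules out positions where the adjacent text would match, without consuming anything.
Walking the string: at [0:6] → 'qmyakg'; at [7:10] → 'gpp'; at [11:12] → 'f'; at [13:19] → 'uxjdkg'.
`findall` yields the raw match text (4 of them) because the pattern has no groups.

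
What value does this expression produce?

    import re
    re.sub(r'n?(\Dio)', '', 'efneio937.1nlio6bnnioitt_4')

'ef937.16bitt_4'

Every occurrence is swapped for ''.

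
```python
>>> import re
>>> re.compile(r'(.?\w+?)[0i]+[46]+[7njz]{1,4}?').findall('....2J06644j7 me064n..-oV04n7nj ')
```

['.2J', ' me', '-oV']

`findall` collects group 1 from each match (3 total).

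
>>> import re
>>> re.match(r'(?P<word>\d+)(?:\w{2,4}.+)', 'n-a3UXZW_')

With `match`, the pattern is implicitly anchored at the beginning.
Here the string doesn't start with a match, so the call returns None.

None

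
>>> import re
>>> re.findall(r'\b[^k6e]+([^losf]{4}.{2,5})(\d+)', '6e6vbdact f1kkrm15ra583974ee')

2 groups means the one result is a tuple of 2 captured strings — 1 here.

[('kkrm15ra5', '83974')]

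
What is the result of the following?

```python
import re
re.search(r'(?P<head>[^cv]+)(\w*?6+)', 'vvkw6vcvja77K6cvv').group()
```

'kw6vcvja77K6'

The pattern matches one or more of any character except [cv] (captured as 'head'); then zero or more of a word character (lazy), then one or more of a literal '6' (captured).
Unlike `match`, `search` isn't anchored — it looks for the pattern anywhere in the string.
The match spans [2:14] → 'kw6vcvja77K6'.
Captured: group 1 = 'kw6', group 2 = 'vcvja77K6'.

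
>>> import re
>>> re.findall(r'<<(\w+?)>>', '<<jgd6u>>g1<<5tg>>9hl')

['jgd6u', '5tg']

Scanning left to right: at [0:9] match '<<jgd6u>>', group 1 = 'jgd6u'; at [11:18] match '<<5tg>>', group 1 = '5tg'.
With a single group, `findall` returns only what that group captured — 2 items.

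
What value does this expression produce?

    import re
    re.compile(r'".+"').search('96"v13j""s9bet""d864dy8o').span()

(2, 16)

Unlike `match`, `search` isn't anchored — it looks for the pattern anywhere in the string.
The match spans [2:16] → '"v13j""s9bet""'.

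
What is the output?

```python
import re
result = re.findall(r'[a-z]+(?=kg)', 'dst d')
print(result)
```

Lookahead/lookbehind check context without consuming it, so the matched span excludes the asserted characters.
No capturing groups, so `findall` returns the 0 full match strings.
Nothing in the string satisfies the pattern, so the list is empty.

[]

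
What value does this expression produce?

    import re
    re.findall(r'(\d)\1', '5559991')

['5', '9']

After group 1 captures some text, `\1` only succeeds where that same text appears again.
`findall` collects group 1 from each match (2 total).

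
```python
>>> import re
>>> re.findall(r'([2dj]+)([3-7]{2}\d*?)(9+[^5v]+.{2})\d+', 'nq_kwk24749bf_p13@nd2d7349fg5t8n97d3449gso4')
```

The pattern matches one or more of one of [2dj] (captured); then exactly 2 of a character in [3-7], then zero or more of a digit (lazy) (captured); then one or more of a literal '9', then one or more of any character except [5v], then exactly 2 of any character (captured); then one or more of a digit.
Scanning left to right: at [6:31] match '24749bf_p13@nd2d7349fg5t8', groups = ('2', '474', '9bf_p13@nd2d7349fg5t'); at [34:43] match 'd3449gso4', groups = ('d', '344', '9gso').
With 3 capturing groups, `findall` returns a 3-tuple per match.

[('2', '474', '9bf_p13@nd2d7349fg5t'), ('d', '344', '9gso')]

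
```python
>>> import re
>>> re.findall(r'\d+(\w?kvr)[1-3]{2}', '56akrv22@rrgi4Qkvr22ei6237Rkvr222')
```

['Qkvr', 'Rkvr']

Pattern: one or more of a digit; then optionally a word character, then the literal 'kvr' (captured); then exactly 2 of a character in [1-3].
Scanning left to right: at [13:20] match '4Qkvr22', group 1 = 'Qkvr'; at [22:32] match '6237Rkvr22', group 1 = 'Rkvr'.
With a single group, `findall` returns only what that group captured — 2 items.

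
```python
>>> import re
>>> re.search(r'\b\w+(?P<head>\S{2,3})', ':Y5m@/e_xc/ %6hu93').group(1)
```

'@/e'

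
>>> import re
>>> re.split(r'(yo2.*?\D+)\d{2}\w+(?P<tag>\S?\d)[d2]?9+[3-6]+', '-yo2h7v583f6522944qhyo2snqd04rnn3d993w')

The pattern matches the literal 'yo2', then zero or more of any character (lazy), then one or more of a non-digit (captured); then exactly 2 of a digit, then one or more of a word character; then optionally a non-whitespace character, then a digit (captured as 'tag'); then optionally one of [d2], then one or more of the literal '9', then one or more of a character in [3-6].
Lazy quantifiers expand one character at a time until the remainder of the pattern can match.
Matches to split on: at [1:37] → 'yo2h7v583f6522944qhyo2snqd04rnn3d993'.
`re.split` interleaves the captured-group text with the surrounding fragments.

['-', 'yo2h7v', '9', 'w']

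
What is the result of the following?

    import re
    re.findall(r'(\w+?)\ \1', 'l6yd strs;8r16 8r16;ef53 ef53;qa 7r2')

`\1` has to match the exact text group 1 already captured.
Scanning left to right: at [10:19] match '8r16 8r16', group 1 = '8r16'; at [20:29] match 'ef53 ef53', group 1 = 'ef53'.
`findall` collects group 1 from each match (2 total).

['8r16', 'ef53']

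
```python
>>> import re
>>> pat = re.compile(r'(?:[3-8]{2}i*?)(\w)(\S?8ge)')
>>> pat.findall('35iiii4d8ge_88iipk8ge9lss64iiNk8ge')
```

[('4', 'd8ge'), ('p', 'k8ge'), ('N', 'k8ge')]

Pattern: exactly 2 of a character in [3-8], then zero or more of a literal 'i' (lazy) (non-capturing group); then a word character (captured); then optionally a non-whitespace character, then the literal '8ge' (captured).
Multiple groups make `findall` return tuples — one 2-tuple for each match.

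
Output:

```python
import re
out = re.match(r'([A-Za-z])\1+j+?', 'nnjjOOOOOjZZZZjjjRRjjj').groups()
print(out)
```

('n',)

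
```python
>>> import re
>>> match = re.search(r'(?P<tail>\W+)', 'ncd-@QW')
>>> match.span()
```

(3, 5)

Pattern: one or more of a non-word character (captured as 'tail').
Unlike `match`, `search` isn't anchored — it looks for the pattern anywhere in the string.
The match spans [3:5] → '-@'.
Captured: group 1 = '-@'.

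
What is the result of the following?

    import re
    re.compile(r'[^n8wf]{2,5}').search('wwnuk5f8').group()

Pattern: 2 to 5 of any character except [n8wf].
`re.search` scans for the first position where the pattern succeeds.
The match spans [3:6] → 'uk5'.

'uk5'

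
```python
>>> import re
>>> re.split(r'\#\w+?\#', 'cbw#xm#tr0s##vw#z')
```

Splitting on the pattern gives 3 pieces.

['cbw', 'tr0s#', 'z']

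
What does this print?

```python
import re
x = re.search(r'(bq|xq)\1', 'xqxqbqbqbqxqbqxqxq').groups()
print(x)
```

('xq',)

The match spans [0:4] → 'xqxq'.
Captured: group 1 = 'xq'.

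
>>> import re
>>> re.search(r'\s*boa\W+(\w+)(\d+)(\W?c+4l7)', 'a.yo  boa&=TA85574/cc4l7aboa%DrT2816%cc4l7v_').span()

The match spans [4:24] → '  boa&=TA85574/cc4l7'.

(4, 24)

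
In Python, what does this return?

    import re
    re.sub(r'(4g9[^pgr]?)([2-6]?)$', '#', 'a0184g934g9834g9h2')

This matches the literal '4g9', then optionally any character except [pgr] (captured); then optionally a character in [2-6] (captured); then anchored at the end.
Matches: at [13:18] → '4g9h2'.
Every occurrence is swapped for '#'.

'a0184g934g983#'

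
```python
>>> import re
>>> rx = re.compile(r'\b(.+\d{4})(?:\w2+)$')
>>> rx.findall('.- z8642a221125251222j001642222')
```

With a single group, `findall` returns only what that group captured — 1 item.

['z8642a221125251222j0016422']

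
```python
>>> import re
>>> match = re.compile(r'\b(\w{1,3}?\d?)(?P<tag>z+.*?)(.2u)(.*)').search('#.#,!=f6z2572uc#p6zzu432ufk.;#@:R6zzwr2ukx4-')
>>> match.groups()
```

('f6', 'z25', '72u', 'c#p6zzu432ufk.;#@:R6zzwr2ukx4-')

This matches a word boundary (`\b`, zero-width); then 1 to 3 of a word character (lazy), then optionally a digit (captured); then one or more of the literal 'z', then zero or more of any character (lazy) (captured as 'tag'); then any character, then the literal '2u' (captured); then zero or more of any character (captured).
`re.search` tries every starting position until one works.
The match spans [6:44] → 'f6z2572uc#p6zzu432ufk.;#@:R6zzwr2ukx4-'.
Captured: group 1 = 'f6', group 2 = 'z25', group 3 = '72u', group 4 = 'c#p6zzu432ufk.;#@:R6zzwr2ukx4-'.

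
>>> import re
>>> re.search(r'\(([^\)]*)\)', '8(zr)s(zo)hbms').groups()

`re.search` tries every starting position until one works.
The match spans [1:5] → '(zr)'.
Captured: group 1 = 'zr'.

('zr',)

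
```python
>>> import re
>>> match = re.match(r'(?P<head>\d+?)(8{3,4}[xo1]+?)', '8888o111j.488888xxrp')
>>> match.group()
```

'8888o'

`re.match` won't scan ahead — the pattern has to work from the very first character.
The match spans [0:5] → '8888o'.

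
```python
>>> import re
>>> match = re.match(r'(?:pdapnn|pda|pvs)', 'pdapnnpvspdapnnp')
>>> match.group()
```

'pdapnn'

Branches in `(...|...)` are attempted left-to-right; the first branch that allows the whole pattern to succeed is taken.
`re.match` won't scan ahead — the pattern has to work from the very first character.
The match spans [0:6] → 'pdapnn'.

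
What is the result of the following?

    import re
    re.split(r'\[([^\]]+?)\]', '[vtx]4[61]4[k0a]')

['', 'vtx', '4', '61', '4', 'k0a', '']

Matches to split on: at [0:5] → '[vtx]'; at [6:10] → '[61]'; at [11:16] → '[k0a]'.
With a capturing group present, the delimiter's captured portion is kept in the result list.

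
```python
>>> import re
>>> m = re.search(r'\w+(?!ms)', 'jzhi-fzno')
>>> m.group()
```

'jzhi'

A negative assertion filters positions out without eating any characters.
Unlike `match`, `search` isn't anchored — it looks for the pattern anywhere in the string.
The match spans [0:4] → 'jzhi'.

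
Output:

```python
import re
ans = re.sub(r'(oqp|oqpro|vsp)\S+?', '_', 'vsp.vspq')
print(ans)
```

__

Matches: at [0:4] → 'vsp.'; at [4:8] → 'vspq'.
`sub` substitutes '_' at each match site.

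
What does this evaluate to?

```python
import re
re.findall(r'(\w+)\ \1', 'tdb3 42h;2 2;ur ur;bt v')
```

`\1` is not a pattern — it's the concrete string captured by group 1, re-applied verbatim.
Matches: at [9:12] match '2 2', group 1 = '2'; at [13:18] match 'ur ur', group 1 = 'ur'.
One capturing group, so `findall` returns just the captured substring from each match — 2 in all.

['2', 'ur']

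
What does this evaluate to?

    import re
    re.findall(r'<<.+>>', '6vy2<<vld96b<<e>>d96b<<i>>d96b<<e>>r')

Walking the string: at [4:35] → '<<vld96b<<e>>d96b<<i>>d96b<<e>>'.
No capturing groups, so `findall` returns the 1 full match string.

['<<vld96b<<e>>d96b<<i>>d96b<<e>>']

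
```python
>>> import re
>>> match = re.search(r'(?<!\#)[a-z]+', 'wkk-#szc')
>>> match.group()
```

'wkk'

A negative assertion filters positions out without eating any characters.
`re.search` scans for the first position where the pattern succeeds.
The match spans [0:3] → 'wkk'.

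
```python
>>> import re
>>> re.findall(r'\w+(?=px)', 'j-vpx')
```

['v']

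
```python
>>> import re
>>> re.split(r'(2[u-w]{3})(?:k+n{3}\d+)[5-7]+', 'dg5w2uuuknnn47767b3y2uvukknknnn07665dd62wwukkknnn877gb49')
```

Pattern: a literal '2', then exactly 3 of a character in [u-w] (captured); then one or more of the literal 'k', then exactly 3 of a literal 'n', then one or more of a digit (non-capturing group); then one or more of a character in [5-7].
With a capturing group present, the delimiter's captured portion is kept in the result list.

['dg5w', '2uuu', 'b3y2uvukknknnn07665dd6', '2wwu', 'gb49']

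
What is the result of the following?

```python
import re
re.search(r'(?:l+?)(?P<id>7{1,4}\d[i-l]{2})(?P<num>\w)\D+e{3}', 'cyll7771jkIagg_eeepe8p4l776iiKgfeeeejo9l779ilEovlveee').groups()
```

This matches one or more of a literal 'l' (lazy) (non-capturing group); then 1 to 4 of the literal '7', then a digit, then exactly 2 of a character in [i-l] (captured as 'id'); then a word character (captured as 'num'); then one or more of a non-digit, then exactly 3 of a literal 'e'.
`re.search` tries every starting position until one works.
The match spans [2:18] → 'll7771jkIagg_eee'.
Captured: group 1 = '7771jk', group 2 = 'I'.

('7771jk', 'I')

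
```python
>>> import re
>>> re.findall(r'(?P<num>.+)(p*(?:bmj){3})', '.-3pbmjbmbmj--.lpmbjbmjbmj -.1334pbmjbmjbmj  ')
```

This matches one or more of any character (captured as 'num'); then zero or more of the literal 'p', then the literal 'bmj' repeated 3 times (captured).
Scanning left to right: at [0:43] match '.-3pbmjbmbmj--.lpmbjbmjbmj -.1334pbmjbmjbmj', groups = ('.-3pbmjbmbmj--.lpmbjbmjbmj -.1334p', 'bmjbmjbmj').
With 2 capturing groups, `findall` returns a 2-tuple per match.

[('.-3pbmjbmbmj--.lpmbjbmjbmj -.1334p', 'bmjbmjbmj')]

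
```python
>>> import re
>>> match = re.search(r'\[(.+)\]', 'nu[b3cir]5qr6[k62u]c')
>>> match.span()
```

(2, 19)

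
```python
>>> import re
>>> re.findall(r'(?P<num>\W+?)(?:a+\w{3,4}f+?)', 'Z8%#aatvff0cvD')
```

This matches one or more of a non-word character (lazy) (captured as 'num'); then one or more of the literal 'a', then 3 to 4 of a word character, then one or more of the literal 'f' (lazy) (non-capturing group).
Walking the string: at [2:10] match '%#aatvff', group 1 = '%#'.
One capturing group, so `findall` returns just the captured substring from the one match — 1 in all.

['%#']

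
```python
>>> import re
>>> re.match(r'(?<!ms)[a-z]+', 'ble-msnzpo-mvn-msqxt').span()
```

With `match`, the pattern is implicitly anchored at the beginning.
The match spans [0:3] → 'ble'.

(0, 3)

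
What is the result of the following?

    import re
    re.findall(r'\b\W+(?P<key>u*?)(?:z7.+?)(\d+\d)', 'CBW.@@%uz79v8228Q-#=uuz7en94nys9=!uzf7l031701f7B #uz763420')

[('u', '8228'), ('uu', '94'), ('u', '3420')]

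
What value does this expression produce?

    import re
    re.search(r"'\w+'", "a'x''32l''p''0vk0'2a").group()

The match spans [1:4] → "'x'".

"'x'"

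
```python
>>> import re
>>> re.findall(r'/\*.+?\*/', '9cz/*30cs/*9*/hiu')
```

Scanning left to right: at [3:14] → '/*30cs/*9*/'.
`findall` yields the raw match text (1 of them) because the pattern has no groups.

['/*30cs/*9*/']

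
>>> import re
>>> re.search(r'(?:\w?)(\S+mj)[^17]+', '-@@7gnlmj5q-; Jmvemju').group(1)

'-@@7gnlmj'

Pattern: optionally a word character (non-capturing group); then one or more of a non-whitespace character, then the literal 'mj' (captured); then one or more of any character except [17].
`re.search` tries every starting position until one works.
The match spans [0:21] → '-@@7gnlmj5q-; Jmvemju'.
Captured: group 1 = '-@@7gnlmj'.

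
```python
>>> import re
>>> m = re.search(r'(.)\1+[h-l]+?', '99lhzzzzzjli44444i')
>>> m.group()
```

'99l'

After group 1 captures some text, `\1` only succeeds where that same text appears again.
The match spans [0:3] → '99l'.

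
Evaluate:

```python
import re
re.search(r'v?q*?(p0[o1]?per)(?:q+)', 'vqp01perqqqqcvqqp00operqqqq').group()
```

The pattern matches optionally the literal 'v', then zero or more of the literal 'q' (lazy); then the literal 'p0', then optionally one of [o1], then the literal 'per' (captured); then one or more of a literal 'q' (non-capturing group).
`re.search` tries every starting position until one works.
The match spans [0:12] → 'vqp01perqqqq'.
Captured: group 1 = 'p01per'.

'vqp01perqqqq'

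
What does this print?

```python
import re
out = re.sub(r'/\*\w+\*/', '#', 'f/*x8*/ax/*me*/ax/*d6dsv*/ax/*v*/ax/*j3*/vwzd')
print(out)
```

Matches: at [1:7] → '/*x8*/'; at [9:15] → '/*me*/'; at [17:26] → '/*d6dsv*/'; at [28:33] → '/*v*/'; at [35:41] → '/*j3*/'.
`sub` substitutes '#' at each match site.

f#ax#ax#ax#ax#vwzd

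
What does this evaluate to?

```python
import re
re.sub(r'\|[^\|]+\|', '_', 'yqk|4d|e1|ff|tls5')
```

'yqk_e1_tls5'

Matches: at [3:7] → '|4d|'; at [9:13] → '|ff|'.
Every occurrence is swapped for '_'.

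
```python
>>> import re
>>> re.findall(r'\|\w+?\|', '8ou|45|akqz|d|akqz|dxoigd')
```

['|45|', '|d|']

Scanning left to right: at [3:7] → '|45|'; at [11:14] → '|d|'.
With no groups in the pattern, `findall` gives back each whole match — 2 here.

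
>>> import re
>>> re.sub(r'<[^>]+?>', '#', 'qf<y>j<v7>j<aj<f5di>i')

'qf#j#j#i'

Each match is replaced by '#'.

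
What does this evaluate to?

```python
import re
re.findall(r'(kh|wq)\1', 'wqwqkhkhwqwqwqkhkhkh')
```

['wq', 'kh', 'wq', 'kh']

`\1` has to match the exact text group 1 already captured.
Matches: at [0:4] match 'wqwq', group 1 = 'wq'; at [4:8] match 'khkh', group 1 = 'kh'; at [8:12] match 'wqwq', group 1 = 'wq'; at [14:18] match 'khkh', group 1 = 'kh'.
`findall` collects group 1 from each match (4 total).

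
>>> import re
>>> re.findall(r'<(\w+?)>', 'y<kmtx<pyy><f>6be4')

Scanning left to right: at [6:11] match '<pyy>', group 1 = 'pyy'; at [11:14] match '<f>', group 1 = 'f'.
Because there's exactly one group, `findall` drops the full match and keeps group 1 from each hit.

['pyy', 'f']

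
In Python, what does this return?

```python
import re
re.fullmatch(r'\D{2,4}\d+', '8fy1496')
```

None

For `fullmatch`, every character of the input must be accounted for by the pattern.
Here the string isn't matched end-to-end, so the call returns None.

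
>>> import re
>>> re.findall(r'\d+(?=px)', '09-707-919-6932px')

Lookahead/lookbehind check context without consuming it, so the matched span excludes the asserted characters.
Walking the string: at [11:15] → '6932'.
With no groups in the pattern, `findall` gives back each whole match — 1 here.

['6932']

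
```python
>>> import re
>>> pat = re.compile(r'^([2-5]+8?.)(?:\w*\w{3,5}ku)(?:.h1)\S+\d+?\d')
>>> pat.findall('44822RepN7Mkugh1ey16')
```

With a single group, `findall` returns only what that group captured — 1 item.

['4482']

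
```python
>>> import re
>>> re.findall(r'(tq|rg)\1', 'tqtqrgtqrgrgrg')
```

['tq', 'rg']

The backreference `\1` re-matches whatever the first group consumed, character for character.
Matches: at [0:4] match 'tqtq', group 1 = 'tq'; at [8:12] match 'rgrg', group 1 = 'rg'.
`findall` collects group 1 from each match (2 total).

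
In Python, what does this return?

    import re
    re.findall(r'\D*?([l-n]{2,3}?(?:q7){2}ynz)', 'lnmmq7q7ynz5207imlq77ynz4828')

['nmmq7q7ynz']

The pattern matches zero or more of a non-digit (lazy); then 2 to 3 of a character in [l-n] (lazy), then the literal 'q7' repeated 2 times, then the literal 'ynz' (captured).
Walking the string: at [0:11] match 'lnmmq7q7ynz', group 1 = 'nmmq7q7ynz'.
One capturing group, so `findall` returns just the captured substring from the one match — 1 in all.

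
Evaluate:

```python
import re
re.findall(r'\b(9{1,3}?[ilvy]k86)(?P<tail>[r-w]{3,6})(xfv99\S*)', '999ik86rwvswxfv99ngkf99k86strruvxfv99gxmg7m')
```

[('999ik86', 'rwvsw', 'xfv99ngkf99k86strruvxfv99gxmg7m')]

The pattern matches a word boundary (`\b`, zero-width); then 1 to 3 of a literal '9' (lazy), then one of [ilvy], then the literal 'k86' (captured); then 3 to 6 of a character in [r-w] (captured as 'tail'); then the literal 'xfv', then the literal '99', then zero or more of a non-whitespace character (captured).
Walking the string: at [0:43] match '999ik86rwvswxfv99ngkf99k86strruvxfv99gxmg7m', groups = ('999ik86', 'rwvsw', 'xfv99ngkf99k86strruvxfv99gxmg7m').
`findall` packs the 3 group values into a tuple for every match.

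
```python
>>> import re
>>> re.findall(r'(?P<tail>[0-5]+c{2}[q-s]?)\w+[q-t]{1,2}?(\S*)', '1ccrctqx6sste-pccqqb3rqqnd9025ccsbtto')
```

[('1ccr', 'e-pccqqb3rqqnd9025ccsbtto')]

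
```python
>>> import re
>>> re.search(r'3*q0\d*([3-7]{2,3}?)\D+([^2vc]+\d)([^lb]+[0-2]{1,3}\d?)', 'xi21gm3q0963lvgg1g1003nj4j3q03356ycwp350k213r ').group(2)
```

'1g1003nj4j3q03356'

Pattern: zero or more of a literal '3', then the literal 'q0', then zero or more of a digit; then 2 to 3 of a character in [3-7] (lazy) (captured); then one or more of a non-digit; then one or more of any character except [2vc], then a digit (captured); then one or more of any character except [lb], then 1 to 3 of a character in [0-2], then optionally a digit (captured).
`search` walks the string left to right and returns the first match it finds.
The match spans [6:44] → '3q0963lvgg1g1003nj4j3q03356ycwp350k213'.
Captured: group 1 = '63', group 2 = '1g1003nj4j3q03356', group 3 = 'ycwp350k213'.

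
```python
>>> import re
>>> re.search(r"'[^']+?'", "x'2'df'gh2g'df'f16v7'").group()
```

"'2'"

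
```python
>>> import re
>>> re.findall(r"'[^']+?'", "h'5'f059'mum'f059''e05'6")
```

["'5'", "'mum'", "'e05'"]

Matches: at [1:4] → "'5'"; at [8:13] → "'mum'"; at [18:23] → "'e05'".
Since nothing is captured, `findall` lists the 3 matched substrings directly.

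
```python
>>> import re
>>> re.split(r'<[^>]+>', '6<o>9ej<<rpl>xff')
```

['6', '9ej', 'xff']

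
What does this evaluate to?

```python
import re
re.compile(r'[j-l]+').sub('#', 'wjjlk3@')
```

Pattern: one or more of a character in [j-l].
Each match is replaced by '#'.

'w#3@'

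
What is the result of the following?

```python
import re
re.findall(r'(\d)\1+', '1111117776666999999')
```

After group 1 captures some text, `\1` only succeeds where that same text appears again.
Walking the string: at [0:6] match '111111', group 1 = '1'; at [6:9] match '777', group 1 = '7'; at [9:13] match '6666', group 1 = '6'; at [13:19] match '999999', group 1 = '9'.
One capturing group, so `findall` returns just the captured substring from each match — 4 in all.

['1', '7', '6', '9']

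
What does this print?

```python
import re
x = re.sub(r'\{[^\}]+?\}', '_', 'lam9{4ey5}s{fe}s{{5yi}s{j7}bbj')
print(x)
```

Matches: at [4:10] → '{4ey5}'; at [11:15] → '{fe}'; at [16:22] → '{{5yi}'; at [23:27] → '{j7}'.
`sub` substitutes '_' at each match site.

lam9_s_s_s_bbj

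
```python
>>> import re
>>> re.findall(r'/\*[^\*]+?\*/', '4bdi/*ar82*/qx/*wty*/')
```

Scanning left to right: at [4:12] → '/*ar82*/'; at [14:21] → '/*wty*/'.
No capturing groups, so `findall` returns the 2 full match strings.

['/*ar82*/', '/*wty*/']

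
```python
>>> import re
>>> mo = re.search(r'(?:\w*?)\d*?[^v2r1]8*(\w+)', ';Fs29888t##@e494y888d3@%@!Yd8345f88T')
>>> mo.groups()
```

('Fs29888t',)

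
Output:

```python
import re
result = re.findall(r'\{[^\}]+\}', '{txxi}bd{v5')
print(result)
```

['{txxi}']

Walking the string: at [0:6] → '{txxi}'.
No capturing groups, so `findall` returns the 1 full match string.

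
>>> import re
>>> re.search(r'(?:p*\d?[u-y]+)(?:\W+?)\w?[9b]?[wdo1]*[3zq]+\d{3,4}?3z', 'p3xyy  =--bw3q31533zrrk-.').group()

'p3xyy  =--bw3q31533z'

The pattern matches zero or more of the literal 'p', then optionally a digit, then one or more of a character in [u-y] (non-capturing group); then one or more of a non-word character (lazy) (non-capturing group); then optionally a word character, then optionally one of [9b], then zero or more of one of [wdo1]; then one or more of one of [3zq], then 3 to 4 of a digit (lazy), then the literal '3z'.
The match spans [0:20] → 'p3xyy  =--bw3q31533z'.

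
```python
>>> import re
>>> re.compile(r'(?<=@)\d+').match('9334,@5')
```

`re.match` won't scan ahead — the pattern has to work from the very first character.
Here position 0 doesn't satisfy it, so the call returns None.

None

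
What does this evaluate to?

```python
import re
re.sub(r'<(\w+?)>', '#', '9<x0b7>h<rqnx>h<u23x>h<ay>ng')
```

'9#h#h#h#ng'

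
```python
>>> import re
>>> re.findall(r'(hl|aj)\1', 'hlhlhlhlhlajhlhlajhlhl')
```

['hl', 'hl', 'hl', 'hl']

The backreference `\1` re-matches whatever the first group consumed, character for character.
Because there's exactly one group, `findall` drops the full match and keeps group 1 from each hit.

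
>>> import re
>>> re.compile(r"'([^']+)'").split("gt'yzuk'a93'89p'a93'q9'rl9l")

['gt', 'yzuk', 'a93', '89p', 'a93', 'q9', 'rl9l']

`re.split` interleaves the captured-group text with the surrounding fragments.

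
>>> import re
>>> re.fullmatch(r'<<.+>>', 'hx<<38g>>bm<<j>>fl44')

`re.fullmatch` is like wrapping the pattern in `^…$` (in single-line mode).
Here the pattern can't cover the whole string, so the call returns None.

None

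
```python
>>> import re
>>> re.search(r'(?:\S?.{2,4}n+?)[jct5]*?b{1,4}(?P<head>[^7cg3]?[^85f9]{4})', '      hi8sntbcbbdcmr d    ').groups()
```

Pattern: optionally a non-whitespace character, then 2 to 4 of any character, then one or more of the literal 'n' (lazy) (non-capturing group); then zero or more of one of [jct5] (lazy), then 1 to 4 of the literal 'b'; then optionally any character except [7cg3], then exactly 4 of any character except [85f9] (captured as 'head').
Unlike `match`, `search` isn't anchored — it looks for the pattern anywhere in the string.
The match spans [6:17] → 'hi8sntbcbbd'.
Captured: group 1 = 'cbbd'.

('cbbd',)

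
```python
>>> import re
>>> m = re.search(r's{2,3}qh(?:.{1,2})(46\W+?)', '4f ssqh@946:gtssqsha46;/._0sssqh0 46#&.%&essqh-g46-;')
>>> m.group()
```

'ssqh@946:'

The pattern matches 2 to 3 of a literal 's', then the literal 'qh'; then 1 to 2 of any character (non-capturing group); then the literal '46', then one or more of a non-word character (lazy) (captured).
`re.search` tries every starting position until one works.
The match spans [3:12] → 'ssqh@946:'.
Captured: group 1 = '46:'.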